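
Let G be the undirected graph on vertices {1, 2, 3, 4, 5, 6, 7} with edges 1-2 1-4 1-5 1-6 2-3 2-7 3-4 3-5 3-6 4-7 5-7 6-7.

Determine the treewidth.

A width-3 tree decomposition is:
Bags: B1 = {1, 3, 6, 7}  B2 = {1, 3, 5, 7}  B3 = {1, 3, 4, 7}  B4 = {1, 2, 3, 7}
Tree: B1–B2, B2–B3, B3–B4
Each bag holds 4 vertices, so the decomposition has width 3, which upper-bounds the treewidth. For the lower bound: the 4 vertex sets {3,6}, {5,7}, {1}, {4} are disjoint, each induces a connected subgraph, and every pair is joined by at least one edge of G. Contracting each set to a single vertex therefore yields K_{4} as a minor, and since treewidth is minor-monotone, tw(G) ≥ tw(K_{4}) = 3. Hence tw(G) = 3 exactly.

3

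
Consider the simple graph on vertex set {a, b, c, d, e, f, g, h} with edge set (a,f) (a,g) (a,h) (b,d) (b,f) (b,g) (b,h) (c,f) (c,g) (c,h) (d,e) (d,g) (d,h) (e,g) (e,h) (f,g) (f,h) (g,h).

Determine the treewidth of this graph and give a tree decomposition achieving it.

The largest bag has 4 vertices, giving width 3; this decomposition certifies tw(G) ≤ 3. On the other hand G contains the 4-clique {d, e, g, h}. A clique must lie in a single bag of any decomposition, so no decomposition can have width below 3. Combining the bounds, tw(G) = 3.

Treewidth 3.
Bags: B1 = {a, f, g, h}  B2 = {b, f, g, h}  B3 = {b, d, g, h}  B4 = {d, e, g, h}  B5 = {c, f, g, h}
Tree: B1–B2, B2–B3, B3–B4, B1–B5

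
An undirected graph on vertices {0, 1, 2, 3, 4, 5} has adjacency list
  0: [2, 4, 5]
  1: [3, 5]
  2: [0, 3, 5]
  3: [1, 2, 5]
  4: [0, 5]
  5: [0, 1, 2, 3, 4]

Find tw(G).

2

A width-2 tree decomposition is:
Bags: B1 = {1, 3, 5}  B2 = {2, 3, 5}  B3 = {0, 2, 5}  B4 = {0, 4, 5}
Tree: B1–B2, B2–B3, B3–B4
Each bag holds 3 vertices, so the decomposition has width 2, which upper-bounds the treewidth. Conversely, {0, 2, 5} is a clique of size 3, and the vertices of any clique must share a bag in every tree decomposition; so some bag has ≥ 3 vertices and tw(G) ≥ 2. Therefore the treewidth is 2.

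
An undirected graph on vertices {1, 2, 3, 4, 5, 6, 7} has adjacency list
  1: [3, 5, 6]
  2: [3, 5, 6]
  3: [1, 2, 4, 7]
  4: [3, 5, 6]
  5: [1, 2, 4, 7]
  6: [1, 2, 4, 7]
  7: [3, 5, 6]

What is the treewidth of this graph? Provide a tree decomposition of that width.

Treewidth 3.
Bags: B1 = {2, 3, 5, 6}  B2 = {3, 5, 6, 7}  B3 = {3, 4, 5, 6}  B4 = {1, 3, 5, 6}
Tree: B1–B2, B2–B3, B3–B4

The largest bag has 4 vertices, giving width 3; this decomposition certifies tw(G) ≤ 3. For the lower bound: the 4 vertex sets {2,5}, {6,7}, {3}, {4} are disjoint, each induces a connected subgraph, and every pair is joined by at least one edge of G. Contracting each set to a single vertex therefore yields K_{4} as a minor, and since treewidth is minor-monotone, tw(G) ≥ tw(K_{4}) = 3. Therefore the treewidth is 3.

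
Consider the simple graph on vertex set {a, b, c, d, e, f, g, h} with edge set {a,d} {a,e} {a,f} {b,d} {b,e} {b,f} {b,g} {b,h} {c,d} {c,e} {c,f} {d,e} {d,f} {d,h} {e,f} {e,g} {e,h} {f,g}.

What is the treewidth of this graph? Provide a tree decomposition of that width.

Treewidth 3.
One optimal decomposition is:
Bags: B1 = {a, d, e, f}  B2 = {c, d, e, f}  B3 = {b, d, e, f}  B4 = {b, e, f, g}  B5 = {b, d, e, h}
Tree: B1–B2, B2–B3, B3–B4, B3–B5

Each bag holds 4 vertices, so the decomposition has width 3, which upper-bounds the treewidth. Conversely, {b, d, e, h} is a clique of size 4, and the vertices of any clique must share a bag in every tree decomposition; so some bag has ≥ 4 vertices and tw(G) ≥ 3. Combining the bounds, tw(G) = 3.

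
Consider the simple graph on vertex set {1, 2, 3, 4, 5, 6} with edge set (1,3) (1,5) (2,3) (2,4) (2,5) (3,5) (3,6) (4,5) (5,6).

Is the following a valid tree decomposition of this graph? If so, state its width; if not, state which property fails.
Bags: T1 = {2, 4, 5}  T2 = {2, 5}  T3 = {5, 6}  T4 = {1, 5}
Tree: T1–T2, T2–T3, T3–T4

A tree decomposition must satisfy three properties: every vertex lies in some bag; for every edge, both endpoints lie together in some bag; and for every vertex, the bags containing it form a connected subtree. Here vertex 3 appears in no bag, so the decomposition is invalid.

No — vertex 3 appears in no bag.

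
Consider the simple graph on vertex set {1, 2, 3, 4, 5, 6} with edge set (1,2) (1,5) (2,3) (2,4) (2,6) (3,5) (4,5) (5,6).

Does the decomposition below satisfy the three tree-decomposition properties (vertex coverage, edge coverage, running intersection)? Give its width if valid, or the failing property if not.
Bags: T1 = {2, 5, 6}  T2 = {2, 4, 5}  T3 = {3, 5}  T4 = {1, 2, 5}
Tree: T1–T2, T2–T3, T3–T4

A tree decomposition must satisfy three properties: every vertex lies in some bag; for every edge, both endpoints lie together in some bag; and for every vertex, the bags containing it form a connected subtree. Here edge (2,3) lies in no bag, so the decomposition is invalid.

No — edge (2,3) lies in no bag.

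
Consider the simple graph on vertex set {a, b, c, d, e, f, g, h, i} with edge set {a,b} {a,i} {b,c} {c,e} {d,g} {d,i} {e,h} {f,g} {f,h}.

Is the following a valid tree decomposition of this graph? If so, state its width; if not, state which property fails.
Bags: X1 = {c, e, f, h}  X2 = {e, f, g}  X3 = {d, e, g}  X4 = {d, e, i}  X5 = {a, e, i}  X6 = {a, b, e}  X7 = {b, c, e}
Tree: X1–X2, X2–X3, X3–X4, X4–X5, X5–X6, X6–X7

A tree decomposition must satisfy three properties: every vertex lies in some bag; for every edge, both endpoints lie together in some bag; and for every vertex, the bags containing it form a connected subtree. Here bags containing vertex c are not connected in the tree, so the decomposition is invalid.

No — bags containing vertex c are not connected in the tree.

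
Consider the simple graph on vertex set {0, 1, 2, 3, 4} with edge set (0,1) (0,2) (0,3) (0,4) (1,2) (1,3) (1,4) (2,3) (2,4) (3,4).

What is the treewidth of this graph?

4

A width-4 tree decomposition is:
Bags: B1 = {0, 1, 2, 3, 4}
Tree: (single bag)
With just one bag of size 5, the width is 5 − 1 = 4, so tw(G) ≤ 4. On the other hand G contains the 5-clique {0, 1, 2, 3, 4}. A clique must lie in a single bag of any decomposition, so no decomposition can have width below 4. Combining the bounds, tw(G) = 4.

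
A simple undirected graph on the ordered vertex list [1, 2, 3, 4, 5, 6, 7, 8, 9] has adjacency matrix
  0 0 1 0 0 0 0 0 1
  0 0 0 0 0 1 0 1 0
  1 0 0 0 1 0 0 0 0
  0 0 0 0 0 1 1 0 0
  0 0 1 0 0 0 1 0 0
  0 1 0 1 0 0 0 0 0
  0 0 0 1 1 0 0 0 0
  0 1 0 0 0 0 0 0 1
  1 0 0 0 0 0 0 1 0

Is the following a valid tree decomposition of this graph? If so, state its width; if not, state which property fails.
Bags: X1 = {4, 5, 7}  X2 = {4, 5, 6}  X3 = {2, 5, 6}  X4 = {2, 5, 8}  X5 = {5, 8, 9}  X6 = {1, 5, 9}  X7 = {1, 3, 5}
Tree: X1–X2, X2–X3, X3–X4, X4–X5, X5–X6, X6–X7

Checking the three conditions: (i) the bags cover all of {1, 2, 3, 4, 5, 6, 7, 8, 9}; (ii) for each edge, some bag contains both endpoints; (iii) the bags containing any fixed vertex form a subtree. All hold, so the decomposition is valid with width 3 − 1 = 2.

Yes; width 2.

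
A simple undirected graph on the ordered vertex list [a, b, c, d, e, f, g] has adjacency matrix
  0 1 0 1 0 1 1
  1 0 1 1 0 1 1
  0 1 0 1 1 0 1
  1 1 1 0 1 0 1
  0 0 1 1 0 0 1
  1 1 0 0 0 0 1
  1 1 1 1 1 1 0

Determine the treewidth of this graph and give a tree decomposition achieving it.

Treewidth 3.
Bags: B1 = {b, c, d, g}  B2 = {a, b, d, g}  B3 = {c, d, e, g}  B4 = {a, b, f, g}
Tree: B1–B2, B1–B3, B2–B4

Every bag has size at most 4, so the width is 4 − 1 = 3 and tw(G) ≤ 3. On the other hand G contains the 4-clique {c, d, e, g}. A clique must lie in a single bag of any decomposition, so no decomposition can have width below 3. Combining the bounds, tw(G) = 3.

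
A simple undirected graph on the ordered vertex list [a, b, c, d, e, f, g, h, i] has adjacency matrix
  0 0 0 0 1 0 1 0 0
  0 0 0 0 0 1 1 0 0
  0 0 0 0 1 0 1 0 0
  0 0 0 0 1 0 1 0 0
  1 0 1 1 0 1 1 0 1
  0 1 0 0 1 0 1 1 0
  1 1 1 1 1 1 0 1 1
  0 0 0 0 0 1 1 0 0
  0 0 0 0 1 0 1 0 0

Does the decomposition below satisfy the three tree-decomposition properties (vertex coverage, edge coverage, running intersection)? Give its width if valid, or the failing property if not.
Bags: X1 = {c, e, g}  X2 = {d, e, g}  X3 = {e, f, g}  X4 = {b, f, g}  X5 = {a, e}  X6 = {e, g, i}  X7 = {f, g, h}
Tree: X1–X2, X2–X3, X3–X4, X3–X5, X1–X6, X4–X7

No — edge (g,a) lies in no bag.

A tree decomposition must satisfy three properties: every vertex lies in some bag; for every edge, both endpoints lie together in some bag; and for every vertex, the bags containing it form a connected subtree. Here edge (g,a) lies in no bag, so the decomposition is invalid.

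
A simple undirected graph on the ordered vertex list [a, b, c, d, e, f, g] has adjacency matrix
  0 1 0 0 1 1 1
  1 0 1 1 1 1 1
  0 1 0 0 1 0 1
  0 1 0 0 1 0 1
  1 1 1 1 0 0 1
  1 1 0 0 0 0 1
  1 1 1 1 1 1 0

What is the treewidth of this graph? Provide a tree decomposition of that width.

The largest bag has 4 vertices, giving width 3; this decomposition certifies tw(G) ≤ 3. Conversely, {b, d, e, g} is a clique of size 4, and the vertices of any clique must share a bag in every tree decomposition; so some bag has ≥ 4 vertices and tw(G) ≥ 3. Hence tw(G) = 3 exactly.

Treewidth 3.
One such decomposition:
Bags: B1 = {b, c, e, g}  B2 = {a, b, e, g}  B3 = {a, b, f, g}  B4 = {b, d, e, g}
Tree: B1–B2, B2–B3, B1–B4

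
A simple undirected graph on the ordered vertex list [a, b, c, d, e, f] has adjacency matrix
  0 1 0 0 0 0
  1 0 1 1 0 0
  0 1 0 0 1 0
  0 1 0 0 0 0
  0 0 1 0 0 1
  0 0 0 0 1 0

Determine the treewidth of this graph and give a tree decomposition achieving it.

Treewidth 1.
Bags: B1 = {b, c}  B2 = {c, e}  B3 = {e, f}  B4 = {a, b}  B5 = {b, d}
Tree: B1–B2, B2–B3, B1–B4, B4–B5

The largest bag has 2 vertices, giving width 1; this decomposition certifies tw(G) ≤ 1. Any graph with an edge has treewidth ≥ 1, and G has the edge c–b. Combining the bounds, tw(G) = 1.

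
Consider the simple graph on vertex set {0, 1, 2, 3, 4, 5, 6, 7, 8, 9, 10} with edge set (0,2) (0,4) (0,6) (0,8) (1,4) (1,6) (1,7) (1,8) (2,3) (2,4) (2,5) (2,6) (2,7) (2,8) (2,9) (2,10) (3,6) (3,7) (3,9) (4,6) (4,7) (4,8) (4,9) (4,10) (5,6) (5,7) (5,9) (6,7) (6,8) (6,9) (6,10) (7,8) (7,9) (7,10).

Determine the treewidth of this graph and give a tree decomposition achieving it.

Every bag has size at most 5, so the width is 5 − 1 = 4 and tw(G) ≤ 4. Conversely, {1, 4, 6, 7, 8} is a clique of size 5, and the vertices of any clique must share a bag in every tree decomposition; so some bag has ≥ 5 vertices and tw(G) ≥ 4. Combining the bounds, tw(G) = 4.

Treewidth 4.
One such decomposition:
Bags: B1 = {2, 4, 6, 7, 9}  B2 = {2, 4, 6, 7, 8}  B3 = {0, 2, 4, 6, 8}  B4 = {2, 5, 6, 7, 9}  B5 = {2, 3, 6, 7, 9}  B6 = {2, 4, 6, 7, 10}  B7 = {1, 4, 6, 7, 8}
Tree: B1–B2, B2–B3, B1–B4, B4–B5, B1–B6, B2–B7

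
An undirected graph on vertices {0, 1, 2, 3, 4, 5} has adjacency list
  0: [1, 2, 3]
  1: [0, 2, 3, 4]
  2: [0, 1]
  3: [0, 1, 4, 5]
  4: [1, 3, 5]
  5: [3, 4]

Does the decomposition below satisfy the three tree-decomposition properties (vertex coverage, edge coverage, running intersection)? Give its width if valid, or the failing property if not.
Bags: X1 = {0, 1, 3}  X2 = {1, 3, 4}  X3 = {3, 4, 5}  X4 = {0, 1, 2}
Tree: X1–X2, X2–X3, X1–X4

Every vertex of G appears in some bag (union = {0, 1, 2, 3, 4, 5}); every edge is covered by a bag; and for each vertex v the set of bags containing v is connected in the bag tree. The decomposition is therefore valid. The largest bag has 3 vertices, so the width is 2.

Yes; width 2.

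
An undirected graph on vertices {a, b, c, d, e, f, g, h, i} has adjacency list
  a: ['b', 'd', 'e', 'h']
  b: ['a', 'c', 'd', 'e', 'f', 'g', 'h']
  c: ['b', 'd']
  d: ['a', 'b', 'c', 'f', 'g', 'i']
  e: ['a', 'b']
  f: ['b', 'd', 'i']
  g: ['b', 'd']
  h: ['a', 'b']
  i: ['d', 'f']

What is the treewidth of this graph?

A width-2 tree decomposition is:
Bags: B1 = {a, b, d}  B2 = {b, c, d}  B3 = {a, b, e}  B4 = {b, d, f}  B5 = {a, b, h}  B6 = {d, f, i}  B7 = {b, d, g}
Tree: B1–B2, B1–B3, B2–B4, B1–B5, B4–B6, B2–B7
The largest bag has 3 vertices, giving width 2; this decomposition certifies tw(G) ≤ 2. Conversely, {b, d, g} is a clique of size 3, and the vertices of any clique must share a bag in every tree decomposition; so some bag has ≥ 3 vertices and tw(G) ≥ 2. Combining the bounds, tw(G) = 2.

2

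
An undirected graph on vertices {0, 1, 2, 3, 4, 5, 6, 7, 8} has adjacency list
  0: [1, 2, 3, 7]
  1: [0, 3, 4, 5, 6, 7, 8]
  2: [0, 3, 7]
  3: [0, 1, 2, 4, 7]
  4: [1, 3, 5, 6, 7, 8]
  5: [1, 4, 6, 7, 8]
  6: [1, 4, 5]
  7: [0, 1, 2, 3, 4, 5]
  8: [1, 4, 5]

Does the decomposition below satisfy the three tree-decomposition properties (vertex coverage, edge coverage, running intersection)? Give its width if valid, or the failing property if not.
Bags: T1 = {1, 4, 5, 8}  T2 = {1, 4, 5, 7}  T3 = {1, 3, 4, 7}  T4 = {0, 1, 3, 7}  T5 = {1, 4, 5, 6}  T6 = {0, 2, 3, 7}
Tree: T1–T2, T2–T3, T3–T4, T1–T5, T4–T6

Every vertex of G appears in some bag (union = {0, 1, 2, 3, 4, 5, 6, 7, 8}); every edge is covered by a bag; and for each vertex v the set of bags containing v is connected in the bag tree. The decomposition is therefore valid. The largest bag has 4 vertices, so the width is 3.

Yes; width 3.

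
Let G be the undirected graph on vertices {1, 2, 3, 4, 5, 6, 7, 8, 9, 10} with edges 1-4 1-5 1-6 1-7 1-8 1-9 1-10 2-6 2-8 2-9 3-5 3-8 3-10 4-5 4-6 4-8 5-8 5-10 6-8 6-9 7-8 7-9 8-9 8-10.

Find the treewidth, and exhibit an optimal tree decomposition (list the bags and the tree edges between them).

Treewidth 3.
One optimal decomposition is:
Bags: B1 = {1, 4, 5, 8}  B2 = {1, 4, 6, 8}  B3 = {1, 6, 8, 9}  B4 = {2, 6, 8, 9}  B5 = {1, 5, 8, 10}  B6 = {3, 5, 8, 10}  B7 = {1, 7, 8, 9}
Tree: B1–B2, B2–B3, B3–B4, B1–B5, B5–B6, B3–B7

Every bag has size at most 4, so the width is 4 − 1 = 3 and tw(G) ≤ 3. Conversely, {1, 6, 8, 9} is a clique of size 4, and the vertices of any clique must share a bag in every tree decomposition; so some bag has ≥ 4 vertices and tw(G) ≥ 3. Therefore the treewidth is 3.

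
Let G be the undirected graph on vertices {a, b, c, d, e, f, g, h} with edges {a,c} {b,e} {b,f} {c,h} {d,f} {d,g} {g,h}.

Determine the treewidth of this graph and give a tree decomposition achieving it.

Each bag holds 2 vertices, so the decomposition has width 1, which upper-bounds the treewidth. Any graph with an edge has treewidth ≥ 1, and G has the edge a–c. Combining the bounds, tw(G) = 1.

Treewidth 1.
One optimal decomposition is:
Bags: B1 = {a, c}  B2 = {c, h}  B3 = {g, h}  B4 = {d, g}  B5 = {d, f}  B6 = {b, f}  B7 = {b, e}
Tree: B1–B2, B2–B3, B3–B4, B4–B5, B5–B6, B6–B7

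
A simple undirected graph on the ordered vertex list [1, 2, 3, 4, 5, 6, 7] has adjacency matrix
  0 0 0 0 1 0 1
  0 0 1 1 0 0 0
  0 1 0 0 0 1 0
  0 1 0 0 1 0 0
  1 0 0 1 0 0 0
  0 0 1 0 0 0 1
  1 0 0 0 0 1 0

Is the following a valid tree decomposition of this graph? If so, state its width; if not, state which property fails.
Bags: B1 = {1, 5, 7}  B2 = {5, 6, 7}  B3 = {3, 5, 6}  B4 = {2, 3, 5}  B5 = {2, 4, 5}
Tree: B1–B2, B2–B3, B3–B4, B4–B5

Yes; width 2.

Checking the three conditions: (i) the bags cover all of {1, 2, 3, 4, 5, 6, 7}; (ii) for each edge, some bag contains both endpoints; (iii) the bags containing any fixed vertex form a subtree. All hold, so the decomposition is valid with width 3 − 1 = 2.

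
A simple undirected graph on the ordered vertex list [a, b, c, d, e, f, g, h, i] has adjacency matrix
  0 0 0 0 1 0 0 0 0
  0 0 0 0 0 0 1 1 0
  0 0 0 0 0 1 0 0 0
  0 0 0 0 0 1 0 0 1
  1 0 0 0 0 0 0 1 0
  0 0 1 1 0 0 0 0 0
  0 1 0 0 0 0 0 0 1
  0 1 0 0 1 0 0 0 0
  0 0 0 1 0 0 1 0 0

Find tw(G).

1

A width-1 tree decomposition is:
Bags: B1 = {c, f}  B2 = {d, f}  B3 = {d, i}  B4 = {g, i}  B5 = {b, g}  B6 = {b, h}  B7 = {e, h}  B8 = {a, e}
Tree: B1–B2, B2–B3, B3–B4, B4–B5, B5–B6, B6–B7, B7–B8
The largest bag has 2 vertices, giving width 1; this decomposition certifies tw(G) ≤ 1. Any graph with an edge has treewidth ≥ 1, and G has the edge c–f. Combining the bounds, tw(G) = 1.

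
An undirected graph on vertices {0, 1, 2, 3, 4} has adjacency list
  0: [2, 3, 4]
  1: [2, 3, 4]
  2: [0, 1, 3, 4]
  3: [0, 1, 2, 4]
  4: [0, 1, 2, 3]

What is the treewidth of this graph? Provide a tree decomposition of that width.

Treewidth 3.
One such decomposition:
Bags: B1 = {1, 2, 3, 4}  B2 = {0, 2, 3, 4}
Tree: B1–B2

The largest bag has 4 vertices, giving width 3; this decomposition certifies tw(G) ≤ 3. For the lower bound, the 4 vertices {0, 2, 3, 4} are pairwise adjacent, and any tree decomposition puts a clique entirely inside one bag — forcing width ≥ 3. Combining the bounds, tw(G) = 3.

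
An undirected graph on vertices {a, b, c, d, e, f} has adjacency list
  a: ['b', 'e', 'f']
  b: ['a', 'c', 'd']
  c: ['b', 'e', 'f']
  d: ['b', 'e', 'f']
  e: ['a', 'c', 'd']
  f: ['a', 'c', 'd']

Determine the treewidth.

A width-3 tree decomposition is:
Bags: B1 = {a, b, e, f}  B2 = {b, c, e, f}  B3 = {b, d, e, f}
Tree: B1–B2, B2–B3
The largest bag has 4 vertices, giving width 3; this decomposition certifies tw(G) ≤ 3. For the lower bound: the 4 vertex sets {a,b}, {c,e}, {f}, {d} are disjoint, each induces a connected subgraph, and every pair is joined by at least one edge of G. Contracting each set to a single vertex therefore yields K_{4} as a minor, and since treewidth is minor-monotone, tw(G) ≥ tw(K_{4}) = 3. Therefore the treewidth is 3.

3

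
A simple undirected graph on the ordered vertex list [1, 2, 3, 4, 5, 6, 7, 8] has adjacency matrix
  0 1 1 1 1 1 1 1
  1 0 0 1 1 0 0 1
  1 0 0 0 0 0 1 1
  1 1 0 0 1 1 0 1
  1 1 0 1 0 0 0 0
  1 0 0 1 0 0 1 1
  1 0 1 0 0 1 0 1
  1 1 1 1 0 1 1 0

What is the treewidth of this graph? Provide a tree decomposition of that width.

Treewidth 3.
Bags: B1 = {1, 4, 6, 8}  B2 = {1, 2, 4, 8}  B3 = {1, 6, 7, 8}  B4 = {1, 2, 4, 5}  B5 = {1, 3, 7, 8}
Tree: B1–B2, B1–B3, B2–B4, B3–B5

The largest bag has 4 vertices, giving width 3; this decomposition certifies tw(G) ≤ 3. Conversely, {1, 3, 7, 8} is a clique of size 4, and the vertices of any clique must share a bag in every tree decomposition; so some bag has ≥ 4 vertices and tw(G) ≥ 3. Therefore the treewidth is 3.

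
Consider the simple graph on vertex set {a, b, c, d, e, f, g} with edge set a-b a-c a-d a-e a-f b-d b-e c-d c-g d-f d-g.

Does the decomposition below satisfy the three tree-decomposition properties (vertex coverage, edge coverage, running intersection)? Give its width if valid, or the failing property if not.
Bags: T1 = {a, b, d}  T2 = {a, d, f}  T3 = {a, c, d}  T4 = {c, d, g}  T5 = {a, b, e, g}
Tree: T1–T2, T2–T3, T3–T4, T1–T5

A tree decomposition must satisfy three properties: every vertex lies in some bag; for every edge, both endpoints lie together in some bag; and for every vertex, the bags containing it form a connected subtree. Here bags containing vertex g are not connected in the tree, so the decomposition is invalid.

No — bags containing vertex g are not connected in the tree.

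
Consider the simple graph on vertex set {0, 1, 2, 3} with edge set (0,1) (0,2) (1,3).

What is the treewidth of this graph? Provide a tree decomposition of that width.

Treewidth 1.
One such decomposition:
Bags: B1 = {1, 3}  B2 = {0, 1}  B3 = {0, 2}
Tree: B1–B2, B2–B3

Every bag has size at most 2, so the width is 2 − 1 = 1 and tw(G) ≤ 1. G has an edge, so its treewidth is at least 1. Therefore the treewidth is 1.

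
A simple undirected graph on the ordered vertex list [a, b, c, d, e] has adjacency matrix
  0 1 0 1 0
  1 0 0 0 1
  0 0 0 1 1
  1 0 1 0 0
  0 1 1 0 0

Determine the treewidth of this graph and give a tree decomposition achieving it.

Treewidth 2.
One such decomposition:
Bags: B1 = {c, d, e}  B2 = {a, d, e}  B3 = {a, b, e}
Tree: B1–B2, B2–B3

Each bag holds 3 vertices, so the decomposition has width 2, which upper-bounds the treewidth. The edges e–c–d–a–b–e form a cycle, so G is not a tree and its treewidth is at least 2. Hence tw(G) = 2 exactly.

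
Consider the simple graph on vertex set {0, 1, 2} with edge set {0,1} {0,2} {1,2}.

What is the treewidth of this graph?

2

A width-2 tree decomposition is:
Bags: B1 = {0, 1, 2}
Tree: (single bag)
With just one bag of size 3, the width is 3 − 1 = 2, so tw(G) ≤ 2. Conversely, {0, 1, 2} is a clique of size 3, and the vertices of any clique must share a bag in every tree decomposition; so some bag has ≥ 3 vertices and tw(G) ≥ 2. Hence tw(G) = 2 exactly.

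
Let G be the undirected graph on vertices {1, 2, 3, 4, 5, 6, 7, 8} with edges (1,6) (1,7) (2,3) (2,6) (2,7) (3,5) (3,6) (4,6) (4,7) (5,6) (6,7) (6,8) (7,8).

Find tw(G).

2

A width-2 tree decomposition is:
Bags: B1 = {2, 6, 7}  B2 = {1, 6, 7}  B3 = {6, 7, 8}  B4 = {4, 6, 7}  B5 = {2, 3, 6}  B6 = {3, 5, 6}
Tree: B1–B2, B1–B3, B3–B4, B1–B5, B5–B6
Each bag holds 3 vertices, so the decomposition has width 2, which upper-bounds the treewidth. Conversely, {2, 3, 6} is a clique of size 3, and the vertices of any clique must share a bag in every tree decomposition; so some bag has ≥ 3 vertices and tw(G) ≥ 2. Combining the bounds, tw(G) = 2.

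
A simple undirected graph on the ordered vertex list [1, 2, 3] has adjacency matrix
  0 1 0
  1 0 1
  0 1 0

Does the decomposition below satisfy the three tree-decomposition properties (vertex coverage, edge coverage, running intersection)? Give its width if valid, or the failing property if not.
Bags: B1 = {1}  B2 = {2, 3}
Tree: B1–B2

A tree decomposition must satisfy three properties: every vertex lies in some bag; for every edge, both endpoints lie together in some bag; and for every vertex, the bags containing it form a connected subtree. Here edge (2,1) lies in no bag, so the decomposition is invalid.

No — edge (2,1) lies in no bag.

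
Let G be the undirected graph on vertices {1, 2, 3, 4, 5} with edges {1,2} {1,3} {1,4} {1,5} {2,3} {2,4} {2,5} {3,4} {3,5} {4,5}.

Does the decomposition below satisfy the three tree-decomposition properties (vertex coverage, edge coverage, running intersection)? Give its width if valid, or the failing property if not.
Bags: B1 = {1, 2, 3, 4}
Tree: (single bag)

No — vertex 5 appears in no bag.

A tree decomposition must satisfy three properties: every vertex lies in some bag; for every edge, both endpoints lie together in some bag; and for every vertex, the bags containing it form a connected subtree. Here vertex 5 appears in no bag, so the decomposition is invalid.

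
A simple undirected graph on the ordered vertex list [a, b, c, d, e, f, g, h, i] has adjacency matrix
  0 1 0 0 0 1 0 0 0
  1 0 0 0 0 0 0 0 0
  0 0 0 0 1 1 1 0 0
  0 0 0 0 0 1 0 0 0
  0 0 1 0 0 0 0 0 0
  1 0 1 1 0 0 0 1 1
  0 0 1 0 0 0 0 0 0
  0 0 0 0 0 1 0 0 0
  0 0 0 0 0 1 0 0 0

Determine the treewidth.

1

A width-1 tree decomposition is:
Bags: B1 = {c, g}  B2 = {c, f}  B3 = {a, f}  B4 = {a, b}  B5 = {f, i}  B6 = {d, f}  B7 = {c, e}  B8 = {f, h}
Tree: B1–B2, B2–B3, B3–B4, B3–B5, B5–B6, B2–B7, B2–B8
The largest bag has 2 vertices, giving width 1; this decomposition certifies tw(G) ≤ 1. Any graph with an edge has treewidth ≥ 1, and G has the edge c–g. Combining the bounds, tw(G) = 1.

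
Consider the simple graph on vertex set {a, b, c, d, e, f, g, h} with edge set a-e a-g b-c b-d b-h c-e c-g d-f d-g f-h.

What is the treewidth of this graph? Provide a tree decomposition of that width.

Treewidth 2.
Bags: B1 = {d, f, h}  B2 = {b, d, h}  B3 = {b, d, g}  B4 = {b, c, g}  B5 = {a, c, g}  B6 = {a, c, e}
Tree: B1–B2, B2–B3, B3–B4, B4–B5, B5–B6

The largest bag has 3 vertices, giving width 2; this decomposition certifies tw(G) ≤ 2. The edges f–h–b–d–f form a cycle, so G is not a tree and its treewidth is at least 2. The upper and lower bounds meet at 2, so that is the treewidth.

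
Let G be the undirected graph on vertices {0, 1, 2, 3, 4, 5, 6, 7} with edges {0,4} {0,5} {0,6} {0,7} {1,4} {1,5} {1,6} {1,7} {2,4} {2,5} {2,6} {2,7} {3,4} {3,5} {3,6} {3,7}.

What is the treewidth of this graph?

4

A width-4 tree decomposition is:
Bags: B1 = {1, 4, 5, 6, 7}  B2 = {0, 4, 5, 6, 7}  B3 = {2, 4, 5, 6, 7}  B4 = {3, 4, 5, 6, 7}
Tree: B1–B2, B2–B3, B3–B4
Each bag holds 5 vertices, so the decomposition has width 4, which upper-bounds the treewidth. For the lower bound: the 5 vertex sets {1,5}, {0,6}, {2,4}, {7}, {3} are disjoint, each induces a connected subgraph, and every pair is joined by at least one edge of G. Contracting each set to a single vertex therefore yields K_{5} as a minor, and since treewidth is minor-monotone, tw(G) ≥ tw(K_{5}) = 4. Therefore the treewidth is 4.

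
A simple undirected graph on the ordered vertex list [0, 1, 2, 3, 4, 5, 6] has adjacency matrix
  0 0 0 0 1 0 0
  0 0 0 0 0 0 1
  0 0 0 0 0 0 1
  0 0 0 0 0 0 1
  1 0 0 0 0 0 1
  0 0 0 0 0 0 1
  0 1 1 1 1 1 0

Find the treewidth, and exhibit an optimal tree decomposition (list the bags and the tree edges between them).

Treewidth 1.
Bags: B1 = {3, 6}  B2 = {4, 6}  B3 = {5, 6}  B4 = {0, 4}  B5 = {1, 6}  B6 = {2, 6}
Tree: B1–B2, B1–B3, B2–B4, B1–B5, B2–B6

Each bag holds 2 vertices, so the decomposition has width 1, which upper-bounds the treewidth. Any graph with an edge has treewidth ≥ 1, and G has the edge 6–3. Combining the bounds, tw(G) = 1.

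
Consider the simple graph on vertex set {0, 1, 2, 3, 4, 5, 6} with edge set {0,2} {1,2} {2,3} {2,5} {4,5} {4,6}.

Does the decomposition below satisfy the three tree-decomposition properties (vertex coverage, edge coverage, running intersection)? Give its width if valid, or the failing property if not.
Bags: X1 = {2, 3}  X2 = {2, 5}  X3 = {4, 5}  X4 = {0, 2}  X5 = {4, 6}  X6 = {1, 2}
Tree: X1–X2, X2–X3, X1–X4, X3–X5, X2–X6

Yes; width 1.

Vertex coverage: the bags together contain {0, 1, 2, 3, 4, 5, 6}, the full vertex set. Edge coverage: each edge of G has both endpoints in at least one bag. Running intersection: for every vertex, the bags containing it form a connected subtree. All three properties hold, so this is a valid tree decomposition of width max|bag| − 1 = 1, and hence tw(G) ≤ 1.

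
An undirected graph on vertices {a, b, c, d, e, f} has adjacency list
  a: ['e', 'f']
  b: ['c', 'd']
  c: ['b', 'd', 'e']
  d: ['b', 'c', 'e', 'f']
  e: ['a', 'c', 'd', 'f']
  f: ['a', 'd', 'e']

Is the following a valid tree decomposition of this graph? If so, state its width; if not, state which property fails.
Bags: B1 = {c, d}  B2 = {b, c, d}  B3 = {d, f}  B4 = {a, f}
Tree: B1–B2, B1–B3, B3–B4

A tree decomposition must satisfy three properties: every vertex lies in some bag; for every edge, both endpoints lie together in some bag; and for every vertex, the bags containing it form a connected subtree. Here vertex e appears in no bag, so the decomposition is invalid.

No — vertex e appears in no bag.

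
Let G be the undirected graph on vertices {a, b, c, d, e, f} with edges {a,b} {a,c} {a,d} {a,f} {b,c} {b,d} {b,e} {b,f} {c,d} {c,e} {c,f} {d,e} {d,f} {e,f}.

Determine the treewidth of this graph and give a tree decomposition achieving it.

The largest bag has 5 vertices, giving width 4; this decomposition certifies tw(G) ≤ 4. Conversely, {b, c, d, e, f} is a clique of size 5, and the vertices of any clique must share a bag in every tree decomposition; so some bag has ≥ 5 vertices and tw(G) ≥ 4. Hence tw(G) = 4 exactly.

Treewidth 4.
Bags: B1 = {b, c, d, e, f}  B2 = {a, b, c, d, f}
Tree: B1–B2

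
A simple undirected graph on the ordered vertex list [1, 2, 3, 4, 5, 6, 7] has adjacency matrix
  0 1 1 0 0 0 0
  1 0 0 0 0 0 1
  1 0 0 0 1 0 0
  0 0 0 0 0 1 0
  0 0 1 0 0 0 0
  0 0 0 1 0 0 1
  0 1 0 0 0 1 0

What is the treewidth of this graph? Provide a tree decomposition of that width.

Treewidth 1.
One such decomposition:
Bags: B1 = {3, 5}  B2 = {1, 3}  B3 = {1, 2}  B4 = {2, 7}  B5 = {6, 7}  B6 = {4, 6}
Tree: B1–B2, B2–B3, B3–B4, B4–B5, B5–B6

Each bag holds 2 vertices, so the decomposition has width 1, which upper-bounds the treewidth. Since G has at least one edge (e.g. 5–3), it is not an edgeless graph, so tw(G) ≥ 1. Combining the bounds, tw(G) = 1.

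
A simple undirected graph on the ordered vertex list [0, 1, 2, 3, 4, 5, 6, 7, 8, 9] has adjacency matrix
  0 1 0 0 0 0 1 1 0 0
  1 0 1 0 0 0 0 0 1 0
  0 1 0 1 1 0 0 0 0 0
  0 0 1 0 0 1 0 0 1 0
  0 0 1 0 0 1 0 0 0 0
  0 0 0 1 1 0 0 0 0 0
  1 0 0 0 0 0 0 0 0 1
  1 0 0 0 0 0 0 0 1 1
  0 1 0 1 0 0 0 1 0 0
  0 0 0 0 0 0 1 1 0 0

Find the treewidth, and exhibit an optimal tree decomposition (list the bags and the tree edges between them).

The largest bag has 3 vertices, giving width 2; this decomposition certifies tw(G) ≤ 2. Since 4–5–3–2–4 is a cycle in G, G is not acyclic. Forests are exactly the graphs of treewidth ≤ 1, so tw(G) ≥ 2. Hence tw(G) = 2 exactly.

Treewidth 2.
Bags: B1 = {2, 4, 5}  B2 = {2, 3, 5}  B3 = {1, 2, 3}  B4 = {1, 3, 8}  B5 = {0, 1, 8}  B6 = {0, 7, 8}  B7 = {0, 6, 7}  B8 = {6, 7, 9}
Tree: B1–B2, B2–B3, B3–B4, B4–B5, B5–B6, B6–B7, B7–B8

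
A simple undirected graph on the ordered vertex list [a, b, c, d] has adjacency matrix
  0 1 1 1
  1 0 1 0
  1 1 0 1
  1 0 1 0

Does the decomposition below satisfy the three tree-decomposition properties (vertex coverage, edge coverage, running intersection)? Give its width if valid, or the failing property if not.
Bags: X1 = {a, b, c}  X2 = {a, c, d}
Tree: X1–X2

Every vertex of G appears in some bag (union = {a, b, c, d}); every edge is covered by a bag; and for each vertex v the set of bags containing v is connected in the bag tree. The decomposition is therefore valid. The largest bag has 3 vertices, so the width is 2.

Yes; width 2.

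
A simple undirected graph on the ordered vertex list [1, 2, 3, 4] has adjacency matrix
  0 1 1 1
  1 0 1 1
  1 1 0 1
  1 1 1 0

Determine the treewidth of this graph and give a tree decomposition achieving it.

Treewidth 3.
Bags: B1 = {1, 2, 3, 4}
Tree: (single bag)

With just one bag of size 4, the width is 4 − 1 = 3, so tw(G) ≤ 3. For the lower bound, the 4 vertices {1, 2, 3, 4} are pairwise adjacent, and any tree decomposition puts a clique entirely inside one bag — forcing width ≥ 3. Therefore the treewidth is 3.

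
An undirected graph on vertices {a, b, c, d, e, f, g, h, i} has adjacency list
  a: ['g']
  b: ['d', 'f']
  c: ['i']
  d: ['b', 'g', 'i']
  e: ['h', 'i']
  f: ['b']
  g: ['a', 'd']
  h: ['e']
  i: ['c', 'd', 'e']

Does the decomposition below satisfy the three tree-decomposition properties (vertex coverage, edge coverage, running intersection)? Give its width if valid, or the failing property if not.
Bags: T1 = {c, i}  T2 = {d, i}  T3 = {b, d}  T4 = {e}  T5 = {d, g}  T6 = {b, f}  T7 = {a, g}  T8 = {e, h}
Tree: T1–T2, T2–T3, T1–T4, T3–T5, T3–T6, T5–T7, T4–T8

No — edge (i,e) lies in no bag.

A tree decomposition must satisfy three properties: every vertex lies in some bag; for every edge, both endpoints lie together in some bag; and for every vertex, the bags containing it form a connected subtree. Here edge (i,e) lies in no bag, so the decomposition is invalid.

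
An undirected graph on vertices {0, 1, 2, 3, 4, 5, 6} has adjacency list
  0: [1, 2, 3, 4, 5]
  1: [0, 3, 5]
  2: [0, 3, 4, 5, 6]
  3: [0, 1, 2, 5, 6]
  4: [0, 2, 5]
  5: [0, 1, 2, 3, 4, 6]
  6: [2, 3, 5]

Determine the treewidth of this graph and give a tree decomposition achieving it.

Treewidth 3.
One optimal decomposition is:
Bags: B1 = {0, 2, 4, 5}  B2 = {0, 2, 3, 5}  B3 = {2, 3, 5, 6}  B4 = {0, 1, 3, 5}
Tree: B1–B2, B2–B3, B2–B4

Every bag has size at most 4, so the width is 4 − 1 = 3 and tw(G) ≤ 3. For the lower bound, the 4 vertices {0, 1, 3, 5} are pairwise adjacent, and any tree decomposition puts a clique entirely inside one bag — forcing width ≥ 3. Combining the bounds, tw(G) = 3.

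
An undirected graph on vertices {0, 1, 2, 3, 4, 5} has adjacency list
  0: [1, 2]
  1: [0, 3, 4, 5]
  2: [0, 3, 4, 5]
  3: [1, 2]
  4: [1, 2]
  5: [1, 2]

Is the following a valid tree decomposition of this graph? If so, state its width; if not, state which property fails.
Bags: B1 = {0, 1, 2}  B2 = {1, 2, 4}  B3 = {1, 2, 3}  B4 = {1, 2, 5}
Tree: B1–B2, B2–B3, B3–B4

Every vertex of G appears in some bag (union = {0, 1, 2, 3, 4, 5}); every edge is covered by a bag; and for each vertex v the set of bags containing v is connected in the bag tree. The decomposition is therefore valid. The largest bag has 3 vertices, so the width is 2.

Yes; width 2.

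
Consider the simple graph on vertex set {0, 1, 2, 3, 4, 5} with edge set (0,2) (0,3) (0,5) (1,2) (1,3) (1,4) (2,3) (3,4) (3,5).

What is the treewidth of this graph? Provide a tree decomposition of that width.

Treewidth 2.
One optimal decomposition is:
Bags: B1 = {1, 3, 4}  B2 = {1, 2, 3}  B3 = {0, 2, 3}  B4 = {0, 3, 5}
Tree: B1–B2, B2–B3, B3–B4

The largest bag has 3 vertices, giving width 2; this decomposition certifies tw(G) ≤ 2. For the lower bound, the 3 vertices {0, 2, 3} are pairwise adjacent, and any tree decomposition puts a clique entirely inside one bag — forcing width ≥ 2. Therefore the treewidth is 2.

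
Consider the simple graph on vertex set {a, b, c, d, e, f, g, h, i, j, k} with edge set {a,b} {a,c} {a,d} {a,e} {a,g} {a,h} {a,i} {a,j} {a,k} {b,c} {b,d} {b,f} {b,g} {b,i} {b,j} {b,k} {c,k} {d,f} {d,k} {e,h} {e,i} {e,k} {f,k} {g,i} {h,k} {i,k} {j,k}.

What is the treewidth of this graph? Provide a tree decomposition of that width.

Treewidth 3.
Bags: B1 = {a, b, d, k}  B2 = {a, b, i, k}  B3 = {a, e, i, k}  B4 = {a, b, g, i}  B5 = {a, b, j, k}  B6 = {a, b, c, k}  B7 = {a, e, h, k}  B8 = {b, d, f, k}
Tree: B1–B2, B2–B3, B2–B4, B2–B5, B2–B6, B3–B7, B1–B8

The largest bag has 4 vertices, giving width 3; this decomposition certifies tw(G) ≤ 3. For the lower bound, the 4 vertices {a, b, g, i} are pairwise adjacent, and any tree decomposition puts a clique entirely inside one bag — forcing width ≥ 3. Therefore the treewidth is 3.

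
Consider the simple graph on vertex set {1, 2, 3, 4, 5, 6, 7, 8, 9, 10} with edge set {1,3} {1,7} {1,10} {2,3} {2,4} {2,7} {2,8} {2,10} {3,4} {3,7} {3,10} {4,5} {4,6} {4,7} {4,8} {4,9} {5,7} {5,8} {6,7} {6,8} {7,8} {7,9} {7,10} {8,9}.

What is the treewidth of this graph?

A width-3 tree decomposition is:
Bags: B1 = {2, 4, 7, 8}  B2 = {4, 6, 7, 8}  B3 = {4, 7, 8, 9}  B4 = {4, 5, 7, 8}  B5 = {2, 3, 4, 7}  B6 = {2, 3, 7, 10}  B7 = {1, 3, 7, 10}
Tree: B1–B2, B2–B3, B3–B4, B1–B5, B5–B6, B6–B7
Each bag holds 4 vertices, so the decomposition has width 3, which upper-bounds the treewidth. Conversely, {1, 3, 7, 10} is a clique of size 4, and the vertices of any clique must share a bag in every tree decomposition; so some bag has ≥ 4 vertices and tw(G) ≥ 3. Combining the bounds, tw(G) = 3.

3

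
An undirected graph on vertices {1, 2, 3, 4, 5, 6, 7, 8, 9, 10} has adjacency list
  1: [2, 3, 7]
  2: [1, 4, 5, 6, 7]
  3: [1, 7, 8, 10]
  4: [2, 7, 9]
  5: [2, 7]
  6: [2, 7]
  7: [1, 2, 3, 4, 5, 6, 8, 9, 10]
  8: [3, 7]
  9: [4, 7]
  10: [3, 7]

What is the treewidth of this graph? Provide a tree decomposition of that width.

The largest bag has 3 vertices, giving width 2; this decomposition certifies tw(G) ≤ 2. On the other hand G contains the 3-clique {1, 2, 7}. A clique must lie in a single bag of any decomposition, so no decomposition can have width below 2. Therefore the treewidth is 2.

Treewidth 2.
One such decomposition:
Bags: B1 = {1, 2, 7}  B2 = {2, 6, 7}  B3 = {2, 5, 7}  B4 = {1, 3, 7}  B5 = {2, 4, 7}  B6 = {3, 7, 8}  B7 = {3, 7, 10}  B8 = {4, 7, 9}
Tree: B1–B2, B1–B3, B1–B4, B2–B5, B4–B6, B4–B7, B5–B8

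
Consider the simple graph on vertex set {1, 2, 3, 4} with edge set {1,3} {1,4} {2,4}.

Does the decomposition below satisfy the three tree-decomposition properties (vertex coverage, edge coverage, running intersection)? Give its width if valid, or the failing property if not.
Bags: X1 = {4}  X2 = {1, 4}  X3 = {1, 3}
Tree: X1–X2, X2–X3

No — vertex 2 appears in no bag.

A tree decomposition must satisfy three properties: every vertex lies in some bag; for every edge, both endpoints lie together in some bag; and for every vertex, the bags containing it form a connected subtree. Here vertex 2 appears in no bag, so the decomposition is invalid.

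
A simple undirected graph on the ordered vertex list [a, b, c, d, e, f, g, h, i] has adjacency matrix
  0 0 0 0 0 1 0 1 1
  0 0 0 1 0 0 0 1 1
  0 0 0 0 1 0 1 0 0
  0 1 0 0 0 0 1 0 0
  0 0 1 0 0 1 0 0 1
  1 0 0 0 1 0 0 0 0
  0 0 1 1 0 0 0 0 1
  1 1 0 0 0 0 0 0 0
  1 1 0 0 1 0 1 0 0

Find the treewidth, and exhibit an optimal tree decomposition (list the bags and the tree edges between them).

Treewidth 3.
One optimal decomposition is:
Bags: B1 = {a, e, f, h}  B2 = {a, e, h, i}  B3 = {b, e, h, i}  B4 = {b, c, e, i}  B5 = {b, c, g, i}  B6 = {b, c, d, g}
Tree: B1–B2, B2–B3, B3–B4, B4–B5, B5–B6

Each bag holds 4 vertices, so the decomposition has width 3, which upper-bounds the treewidth. For the lower bound: the 4 vertex sets {a,f,h}, {e}, {i}, {b,c,d,g} are disjoint, each induces a connected subgraph, and every pair is joined by at least one edge of G. Contracting each set to a single vertex therefore yields K_{4} as a minor, and since treewidth is minor-monotone, tw(G) ≥ tw(K_{4}) = 3. The upper and lower bounds meet at 3, so that is the treewidth.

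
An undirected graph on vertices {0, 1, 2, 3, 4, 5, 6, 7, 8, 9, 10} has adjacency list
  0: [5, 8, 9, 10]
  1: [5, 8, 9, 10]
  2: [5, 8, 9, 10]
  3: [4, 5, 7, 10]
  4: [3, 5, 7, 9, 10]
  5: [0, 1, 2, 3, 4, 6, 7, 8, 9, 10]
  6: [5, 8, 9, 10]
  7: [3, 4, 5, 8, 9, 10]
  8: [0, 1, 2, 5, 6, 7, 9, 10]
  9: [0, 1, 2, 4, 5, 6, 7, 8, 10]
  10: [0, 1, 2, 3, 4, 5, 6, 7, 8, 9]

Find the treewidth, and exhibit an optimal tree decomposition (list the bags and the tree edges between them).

The largest bag has 5 vertices, giving width 4; this decomposition certifies tw(G) ≤ 4. For the lower bound, the 5 vertices {0, 5, 8, 9, 10} are pairwise adjacent, and any tree decomposition puts a clique entirely inside one bag — forcing width ≥ 4. Combining the bounds, tw(G) = 4.

Treewidth 4.
Bags: B1 = {1, 5, 8, 9, 10}  B2 = {0, 5, 8, 9, 10}  B3 = {5, 7, 8, 9, 10}  B4 = {4, 5, 7, 9, 10}  B5 = {5, 6, 8, 9, 10}  B6 = {2, 5, 8, 9, 10}  B7 = {3, 4, 5, 7, 10}
Tree: B1–B2, B2–B3, B3–B4, B1–B5, B2–B6, B4–B7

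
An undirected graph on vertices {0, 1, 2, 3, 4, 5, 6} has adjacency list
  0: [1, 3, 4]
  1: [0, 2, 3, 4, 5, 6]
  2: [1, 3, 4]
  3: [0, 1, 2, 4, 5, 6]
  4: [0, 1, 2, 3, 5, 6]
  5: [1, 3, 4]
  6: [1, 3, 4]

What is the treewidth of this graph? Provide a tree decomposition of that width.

Each bag holds 4 vertices, so the decomposition has width 3, which upper-bounds the treewidth. For the lower bound, the 4 vertices {0, 1, 3, 4} are pairwise adjacent, and any tree decomposition puts a clique entirely inside one bag — forcing width ≥ 3. Hence tw(G) = 3 exactly.

Treewidth 3.
Bags: B1 = {0, 1, 3, 4}  B2 = {1, 3, 4, 6}  B3 = {1, 2, 3, 4}  B4 = {1, 3, 4, 5}
Tree: B1–B2, B2–B3, B2–B4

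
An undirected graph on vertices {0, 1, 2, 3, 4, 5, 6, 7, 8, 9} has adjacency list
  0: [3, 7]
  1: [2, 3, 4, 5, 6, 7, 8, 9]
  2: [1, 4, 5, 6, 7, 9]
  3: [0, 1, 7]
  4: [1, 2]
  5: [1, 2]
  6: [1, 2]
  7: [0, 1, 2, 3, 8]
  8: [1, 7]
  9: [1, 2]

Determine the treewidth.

A width-2 tree decomposition is:
Bags: B1 = {1, 2, 7}  B2 = {1, 2, 4}  B3 = {1, 3, 7}  B4 = {0, 3, 7}  B5 = {1, 7, 8}  B6 = {1, 2, 9}  B7 = {1, 2, 5}  B8 = {1, 2, 6}
Tree: B1–B2, B1–B3, B3–B4, B3–B5, B1–B6, B1–B7, B2–B8
Every bag has size at most 3, so the width is 3 − 1 = 2 and tw(G) ≤ 2. Conversely, {0, 3, 7} is a clique of size 3, and the vertices of any clique must share a bag in every tree decomposition; so some bag has ≥ 3 vertices and tw(G) ≥ 2. The upper and lower bounds meet at 2, so that is the treewidth.

2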